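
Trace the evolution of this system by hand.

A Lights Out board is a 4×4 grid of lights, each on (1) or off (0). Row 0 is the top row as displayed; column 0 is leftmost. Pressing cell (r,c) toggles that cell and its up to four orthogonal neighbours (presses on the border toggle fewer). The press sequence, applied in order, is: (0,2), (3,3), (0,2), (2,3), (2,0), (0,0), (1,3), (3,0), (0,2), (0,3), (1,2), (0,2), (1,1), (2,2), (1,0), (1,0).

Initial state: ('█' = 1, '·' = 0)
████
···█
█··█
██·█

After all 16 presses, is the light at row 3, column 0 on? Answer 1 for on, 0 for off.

step 0: ████
···█
█··█
██·█
step 1: █···
··██
█··█
██·█
step 2: █···
··██
█···
███·
step 3: ████
···█
█···
███·
step 4: ████
····
█·██
████
step 5: ████
█···
·███
·███
step 6: ··██
····
·███
·███
step 7: ··█·
··██
·██·
·███
step 8: ··█·
··██
███·
█·██
step 9: ·█·█
···█
███·
█·██
step 10: ·██·
····
███·
█·██
step 11: ·█··
·███
██··
█·██
step 12: ··██
·█·█
██··
█·██
step 13: ·███
█·██
█···
█·██
step 14: ·███
█··█
████
█··█
step 15: ████
·█·█
·███
█··█
step 16: ·███
█··█
████
█··█

1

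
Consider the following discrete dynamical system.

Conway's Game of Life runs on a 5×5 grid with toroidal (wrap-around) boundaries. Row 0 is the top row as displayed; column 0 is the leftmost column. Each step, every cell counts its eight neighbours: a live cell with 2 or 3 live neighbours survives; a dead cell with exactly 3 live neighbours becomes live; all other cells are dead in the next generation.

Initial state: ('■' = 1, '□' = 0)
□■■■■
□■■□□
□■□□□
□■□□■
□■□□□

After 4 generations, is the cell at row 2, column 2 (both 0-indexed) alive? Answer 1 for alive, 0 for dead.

1

k=0  □■■■■
□■■□□
□■□□□
□■□□■
□■□□□
k=1  □□□■□
□□□□□
□■□□□
□■■□□
□■□□■
k=2  □□□□□
□□□□□
□■■□□
□■■□□
■■□■□
k=3  □□□□□
□□□□□
□■■□□
□□□■□
■■□□□
k=4  □□□□□
□□□□□
□□■□□
■□□□□
□□□□□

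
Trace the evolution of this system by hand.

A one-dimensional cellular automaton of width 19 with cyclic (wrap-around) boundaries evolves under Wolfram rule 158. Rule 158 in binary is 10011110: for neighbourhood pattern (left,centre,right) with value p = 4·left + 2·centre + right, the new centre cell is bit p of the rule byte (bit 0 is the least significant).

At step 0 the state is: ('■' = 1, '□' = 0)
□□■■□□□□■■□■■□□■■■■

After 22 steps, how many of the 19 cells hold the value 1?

13

gen 0: □□■■□□□□■■□■■□□■■■■
gen 1: ■■■□■□□■■□□■□■■■■■□
gen 2: ■■□□■■■■□■■■□■■■■□□
gen 3: ■□■■■■■□□■■□□■■■□■■
gen 4: □□■■■■□■■■□■■■■□□■■
gen 5: ■■■■■□□■■□□■■■□■■■□
gen 6: ■■■■□■■■□■■■■□□■■□□
gen 7: ■■■□□■■□□■■■□■■■□■■
gen 8: ■■□■■■□■■■■□□■■□□■■
gen 9: ■□□■■□□■■■□■■■□■■■■
gen 10: □■■■□■■■■□□■■□□■■■■
gen 11: □■■□□■■■□■■■□■■■■■□
gen 12: ■■□■■■■□□■■□□■■■■□■
gen 13: ■□□■■■□■■■□■■■■■□□■
gen 14: □■■■■□□■■□□■■■■□■■■
gen 15: □■■■□■■■□■■■■■□□■■□
gen 16: ■■■□□■■□□■■■■□■■■□■
gen 17: ■■□■■■□■■■■■□□■■□□■
gen 18: ■□□■■□□■■■■□■■■□■■■
gen 19: □■■■□■■■■■□□■■□□■■■
gen 20: □■■□□■■■■□■■■□■■■■□
gen 21: ■■□■■■■■□□■■□□■■■□■
gen 22: ■□□■■■■□■■■□■■■■□□■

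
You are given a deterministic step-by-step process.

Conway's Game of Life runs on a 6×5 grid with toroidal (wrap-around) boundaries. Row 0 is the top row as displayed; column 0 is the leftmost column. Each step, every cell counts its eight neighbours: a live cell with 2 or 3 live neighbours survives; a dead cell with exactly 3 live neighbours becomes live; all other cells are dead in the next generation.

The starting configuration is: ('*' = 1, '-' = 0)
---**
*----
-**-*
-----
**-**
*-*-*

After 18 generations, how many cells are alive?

9

[0] ---**
*----
-**-*
-----
**-**
*-*-*
[1] -*-*-
***--
**---
-----
-***-
--*--
[2] *--*-
----*
*-*--
*----
-***-
-----
[3] ----*
**-**
**--*
*--**
-**--
-*-**
[4] -*---
-***-
-----
---*-
-*---
-*-**
[5] -*--*
-**--
---*-
-----
*--**
-*---
[6] -*---
****-
--*--
---*-
*---*
-***-
[7] ----*
*--*-
----*
---**
**--*
-****
[8] -*---
*--*-
*----
---*-
-*---
-**--
[9] **---
**--*
-----
-----
-*---
***--
[10] -----
-*--*
*----
-----
***--
--*--
[11] -----
*----
*----
*----
-**--
--*--
[12] -----
-----
**--*
*----
-**--
-**--
[13] -----
*----
**--*
--*-*
*-*--
-**--
[14] -*---
**--*
-*-**
--*-*
*-*--
-**--
[15] -----
-*-**
-*---
--*-*
*-*--
*-*--
[16] *****
*-*--
-*--*
*-**-
*-*-*
-----
[17] *-***
-----
----*
--*--
*-*-*
-----
[18] ---**
*----
-----
**--*
-*-*-
--*--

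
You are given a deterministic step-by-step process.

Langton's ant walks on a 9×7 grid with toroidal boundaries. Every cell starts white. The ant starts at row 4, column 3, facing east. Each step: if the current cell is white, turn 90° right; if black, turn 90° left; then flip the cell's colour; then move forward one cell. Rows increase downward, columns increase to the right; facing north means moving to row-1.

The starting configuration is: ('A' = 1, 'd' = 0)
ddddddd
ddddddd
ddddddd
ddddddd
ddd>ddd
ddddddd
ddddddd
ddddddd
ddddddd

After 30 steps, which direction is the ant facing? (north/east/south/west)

0) ddddddd
ddddddd
ddddddd
ddddddd
ddd>ddd
ddddddd
ddddddd
ddddddd
ddddddd
1) ddddddd
ddddddd
ddddddd
ddddddd
dddAddd
dddvddd
ddddddd
ddddddd
ddddddd
2) ddddddd
ddddddd
ddddddd
ddddddd
dddAddd
dd<Addd
ddddddd
ddddddd
ddddddd
3) ddddddd
ddddddd
ddddddd
ddddddd
dd^Addd
ddAAddd
ddddddd
ddddddd
ddddddd
4) ddddddd
ddddddd
ddddddd
ddddddd
ddA>ddd
ddAAddd
ddddddd
ddddddd
ddddddd
5) ddddddd
ddddddd
ddddddd
ddd^ddd
ddAdddd
ddAAddd
ddddddd
ddddddd
ddddddd
6) ddddddd
ddddddd
ddddddd
dddA>dd
ddAdddd
ddAAddd
ddddddd
ddddddd
ddddddd
7) ddddddd
ddddddd
ddddddd
dddAAdd
ddAdvdd
ddAAddd
ddddddd
ddddddd
ddddddd
8) ddddddd
ddddddd
ddddddd
dddAAdd
ddA<Add
ddAAddd
ddddddd
ddddddd
ddddddd
9) ddddddd
ddddddd
ddddddd
ddd^Add
ddAAAdd
ddAAddd
ddddddd
ddddddd
ddddddd
10) ddddddd
ddddddd
ddddddd
dd<dAdd
ddAAAdd
ddAAddd
ddddddd
ddddddd
ddddddd
11) ddddddd
ddddddd
dd^dddd
ddAdAdd
ddAAAdd
ddAAddd
ddddddd
ddddddd
ddddddd
12) ddddddd
ddddddd
ddA>ddd
ddAdAdd
ddAAAdd
ddAAddd
ddddddd
ddddddd
ddddddd
13) ddddddd
ddddddd
ddAAddd
ddAvAdd
ddAAAdd
ddAAddd
ddddddd
ddddddd
ddddddd
14) ddddddd
ddddddd
ddAAddd
dd<AAdd
ddAAAdd
ddAAddd
ddddddd
ddddddd
ddddddd
15) ddddddd
ddddddd
ddAAddd
dddAAdd
ddvAAdd
ddAAddd
ddddddd
ddddddd
ddddddd
16) ddddddd
ddddddd
ddAAddd
dddAAdd
ddd>Add
ddAAddd
ddddddd
ddddddd
ddddddd
17) ddddddd
ddddddd
ddAAddd
ddd^Add
ddddAdd
ddAAddd
ddddddd
ddddddd
ddddddd
18) ddddddd
ddddddd
ddAAddd
dd<dAdd
ddddAdd
ddAAddd
ddddddd
ddddddd
ddddddd
19) ddddddd
ddddddd
dd^Addd
ddAdAdd
ddddAdd
ddAAddd
ddddddd
ddddddd
ddddddd
20) ddddddd
ddddddd
d<dAddd
ddAdAdd
ddddAdd
ddAAddd
ddddddd
ddddddd
ddddddd
21) ddddddd
d^ddddd
dAdAddd
ddAdAdd
ddddAdd
ddAAddd
ddddddd
ddddddd
ddddddd
22) ddddddd
dA>dddd
dAdAddd
ddAdAdd
ddddAdd
ddAAddd
ddddddd
ddddddd
ddddddd
23) ddddddd
dAAdddd
dAvAddd
ddAdAdd
ddddAdd
ddAAddd
ddddddd
ddddddd
ddddddd
24) ddddddd
dAAdddd
d<AAddd
ddAdAdd
ddddAdd
ddAAddd
ddddddd
ddddddd
ddddddd
25) ddddddd
dAAdddd
ddAAddd
dvAdAdd
ddddAdd
ddAAddd
ddddddd
ddddddd
ddddddd
26) ddddddd
dAAdddd
ddAAddd
<AAdAdd
ddddAdd
ddAAddd
ddddddd
ddddddd
ddddddd
27) ddddddd
dAAdddd
^dAAddd
AAAdAdd
ddddAdd
ddAAddd
ddddddd
ddddddd
ddddddd
28) ddddddd
dAAdddd
A>AAddd
AAAdAdd
ddddAdd
ddAAddd
ddddddd
ddddddd
ddddddd
29) ddddddd
dAAdddd
AAAAddd
AvAdAdd
ddddAdd
ddAAddd
ddddddd
ddddddd
ddddddd
30) ddddddd
dAAdddd
AAAAddd
Ad>dAdd
ddddAdd
ddAAddd
ddddddd
ddddddd
ddddddd

east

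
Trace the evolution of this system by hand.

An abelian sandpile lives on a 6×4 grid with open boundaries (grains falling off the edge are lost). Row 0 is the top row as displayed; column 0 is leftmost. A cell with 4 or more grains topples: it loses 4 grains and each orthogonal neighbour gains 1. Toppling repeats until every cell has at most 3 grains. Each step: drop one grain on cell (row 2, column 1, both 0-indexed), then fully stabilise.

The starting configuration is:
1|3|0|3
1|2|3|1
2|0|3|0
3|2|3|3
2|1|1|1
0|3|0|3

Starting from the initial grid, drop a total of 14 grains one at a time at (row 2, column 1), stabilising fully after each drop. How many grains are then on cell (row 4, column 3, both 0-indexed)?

2

k=0  1|3|0|3
1|2|3|1
2|0|3|0
3|2|3|3
2|1|1|1
0|3|0|3
k=1  1|3|0|3
1|2|3|1
2|1|3|0
3|2|3|3
2|1|1|1
0|3|0|3
k=2  1|3|0|3
1|2|3|1
2|2|3|0
3|2|3|3
2|1|1|1
0|3|0|3
k=3  1|3|0|3
1|2|3|1
2|3|3|0
3|2|3|3
2|1|1|1
0|3|0|3
k=4  2|0|2|3
3|2|1|2
1|0|3|2
1|2|2|0
3|2|2|2
0|3|0|3
k=5  2|0|2|3
3|2|1|2
1|1|3|2
1|2|2|0
3|2|2|2
0|3|0|3
k=6  2|0|2|3
3|2|1|2
1|2|3|2
1|2|2|0
3|2|2|2
0|3|0|3
k=7  2|0|2|3
3|2|1|2
1|3|3|2
1|2|2|0
3|2|2|2
0|3|0|3
k=8  2|0|2|3
3|3|2|2
2|1|0|3
1|3|3|0
3|2|2|2
0|3|0|3
k=9  2|0|2|3
3|3|2|2
2|2|0|3
1|3|3|0
3|2|2|2
0|3|0|3
k=10  2|0|2|3
3|3|2|2
2|3|0|3
1|3|3|0
3|2|2|2
0|3|0|3
k=11  3|1|2|3
1|1|3|2
0|3|2|3
3|1|0|1
3|3|3|2
0|3|0|3
k=12  3|1|2|3
1|2|3|2
1|0|3|3
3|2|0|1
3|3|3|2
0|3|0|3
k=13  3|1|2|3
1|2|3|2
1|1|3|3
3|2|0|1
3|3|3|2
0|3|0|3
k=14  3|1|2|3
1|2|3|2
1|2|3|3
3|2|0|1
3|3|3|2
0|3|0|3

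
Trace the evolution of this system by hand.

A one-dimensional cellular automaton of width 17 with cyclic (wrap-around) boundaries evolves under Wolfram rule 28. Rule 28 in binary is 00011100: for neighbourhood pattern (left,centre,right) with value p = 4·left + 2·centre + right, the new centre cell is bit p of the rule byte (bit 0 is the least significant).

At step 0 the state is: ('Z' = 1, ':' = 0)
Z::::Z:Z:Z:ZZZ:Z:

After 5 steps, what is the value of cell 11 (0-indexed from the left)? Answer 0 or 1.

0) Z::::Z:Z:Z:ZZZ:Z:
1) ZZ:::Z:Z:Z:Z:::Z:
2) Z:Z::Z:Z:Z:ZZ::Z:
3) Z:ZZ:Z:Z:Z:Z:Z:Z:
4) Z:Z::Z:Z:Z:Z:Z:Z:
5) Z:ZZ:Z:Z:Z:Z:Z:Z:

1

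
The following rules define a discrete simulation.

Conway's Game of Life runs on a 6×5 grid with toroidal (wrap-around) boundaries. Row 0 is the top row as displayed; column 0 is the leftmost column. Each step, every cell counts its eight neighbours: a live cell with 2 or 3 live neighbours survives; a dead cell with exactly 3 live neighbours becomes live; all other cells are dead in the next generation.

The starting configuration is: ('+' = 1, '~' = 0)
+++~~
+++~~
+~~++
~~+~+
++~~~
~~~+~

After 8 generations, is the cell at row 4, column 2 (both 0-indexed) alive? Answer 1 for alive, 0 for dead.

t=0: +++~~
+++~~
+~~++
~~+~+
++~~~
~~~+~
t=1: +~~++
~~~~~
~~~~~
~~+~~
+++++
~~~~+
t=2: +~~++
~~~~+
~~~~~
+~+~+
+++~+
~~~~~
t=3: +~~++
+~~++
+~~++
~~+~+
~~+~+
~~+~~
t=4: +++~~
~++~~
~++~~
~++~~
~++~~
+++~~
t=5: ~~~+~
~~~+~
+~~+~
+~~+~
~~~+~
~~~+~
t=6: ~~+++
~~++~
~~++~
~~++~
~~++~
~~+++
t=7: ~+~~~
~+~~~
~+~~+
~+~~+
~+~~~
~+~~~
t=8: +++~~
~++~~
~++~~
~++~~
~++~~
+++~~

1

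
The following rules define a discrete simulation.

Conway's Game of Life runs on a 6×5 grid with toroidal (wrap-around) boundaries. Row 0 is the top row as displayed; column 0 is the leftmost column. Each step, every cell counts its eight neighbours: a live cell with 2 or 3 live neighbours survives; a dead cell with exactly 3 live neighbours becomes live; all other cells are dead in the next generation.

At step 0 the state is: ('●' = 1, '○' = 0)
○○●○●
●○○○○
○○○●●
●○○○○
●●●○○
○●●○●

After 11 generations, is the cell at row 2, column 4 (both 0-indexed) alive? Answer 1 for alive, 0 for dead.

1

0) ○○●○●
●○○○○
○○○●●
●○○○○
●●●○○
○●●○●
1) ○○●○●
●○○○○
●○○○●
●○●●○
○○●●●
○○○○●
2) ●○○●●
●●○●○
●○○●○
●○●○○
●●●○○
●○●○●
3) ○○○○○
○●○●○
●○○●○
●○●●○
○○●○○
○○●○○
4) ○○●○○
○○●○●
●○○●○
○○●●○
○○●○○
○○○○○
5) ○○○●○
○●●○●
○●○○○
○●●●●
○○●●○
○○○○○
6) ○○●●○
●●●●○
○○○○●
●●○○●
○●○○●
○○●●○
7) ○○○○○
●●○○○
○○○○○
○●○●●
○●○○●
○●○○●
8) ○●○○○
○○○○○
○●●○●
○○●●●
○●○○●
○○○○○
9) ○○○○○
●●●○○
●●●○●
○○○○●
●○●○●
●○○○○
10) ●○○○○
○○●●●
○○●○●
○○●○○
●●○●●
●●○○●
11) ○○●○○
●●●○●
○●●○●
○○●○○
○○○●○
○○●●○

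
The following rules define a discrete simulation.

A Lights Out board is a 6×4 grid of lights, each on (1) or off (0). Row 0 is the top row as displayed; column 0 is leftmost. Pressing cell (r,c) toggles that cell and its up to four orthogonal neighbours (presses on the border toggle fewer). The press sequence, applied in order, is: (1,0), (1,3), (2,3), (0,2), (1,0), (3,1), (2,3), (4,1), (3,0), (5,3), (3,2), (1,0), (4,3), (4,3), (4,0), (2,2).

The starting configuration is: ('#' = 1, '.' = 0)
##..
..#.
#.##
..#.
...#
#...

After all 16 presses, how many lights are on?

gen 0: ##..
..#.
#.##
..#.
...#
#...
gen 1: .#..
###.
..##
..#.
...#
#...
gen 2: .#.#
##.#
..#.
..#.
...#
#...
gen 3: .#.#
##..
...#
..##
...#
#...
gen 4: ..#.
###.
...#
..##
...#
#...
gen 5: #.#.
..#.
#..#
..##
...#
#...
gen 6: #.#.
..#.
##.#
##.#
.#.#
#...
gen 7: #.#.
..##
###.
##..
.#.#
#...
gen 8: #.#.
..##
###.
#...
#.##
##..
gen 9: #.#.
..##
.##.
.#..
..##
##..
gen 10: #.#.
..##
.##.
.#..
..#.
####
gen 11: #.#.
..##
.#..
..##
....
####
gen 12: ..#.
####
##..
..##
....
####
gen 13: ..#.
####
##..
..#.
..##
###.
gen 14: ..#.
####
##..
..##
....
####
gen 15: ..#.
####
##..
#.##
##..
.###
gen 16: ..#.
##.#
#.##
#..#
##..
.###

14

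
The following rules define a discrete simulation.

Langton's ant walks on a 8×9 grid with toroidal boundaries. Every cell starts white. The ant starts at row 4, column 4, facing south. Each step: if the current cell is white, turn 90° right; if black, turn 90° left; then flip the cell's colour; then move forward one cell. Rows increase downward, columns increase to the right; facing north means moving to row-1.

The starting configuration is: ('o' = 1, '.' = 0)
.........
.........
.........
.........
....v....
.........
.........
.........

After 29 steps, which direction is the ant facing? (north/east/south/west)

gen 0: .........
.........
.........
.........
....v....
.........
.........
.........
gen 1: .........
.........
.........
.........
...<o....
.........
.........
.........
gen 2: .........
.........
.........
...^.....
...oo....
.........
.........
.........
gen 3: .........
.........
.........
...o>....
...oo....
.........
.........
.........
gen 4: .........
.........
.........
...oo....
...ov....
.........
.........
.........
gen 5: .........
.........
.........
...oo....
...o.>...
.........
.........
.........
gen 6: .........
.........
.........
...oo....
...o.o...
.....v...
.........
.........
gen 7: .........
.........
.........
...oo....
...o.o...
....<o...
.........
.........
gen 8: .........
.........
.........
...oo....
...o^o...
....oo...
.........
.........
gen 9: .........
.........
.........
...oo....
...oo>...
....oo...
.........
.........
gen 10: .........
.........
.........
...oo^...
...oo....
....oo...
.........
.........
gen 11: .........
.........
.........
...ooo>..
...oo....
....oo...
.........
.........
gen 12: .........
.........
.........
...oooo..
...oo.v..
....oo...
.........
.........
gen 13: .........
.........
.........
...oooo..
...oo<o..
....oo...
.........
.........
gen 14: .........
.........
.........
...oo^o..
...oooo..
....oo...
.........
.........
gen 15: .........
.........
.........
...o<.o..
...oooo..
....oo...
.........
.........
gen 16: .........
.........
.........
...o..o..
...ovoo..
....oo...
.........
.........
gen 17: .........
.........
.........
...o..o..
...o.>o..
....oo...
.........
.........
gen 18: .........
.........
.........
...o.^o..
...o..o..
....oo...
.........
.........
gen 19: .........
.........
.........
...o.o>..
...o..o..
....oo...
.........
.........
gen 20: .........
.........
......^..
...o.o...
...o..o..
....oo...
.........
.........
gen 21: .........
.........
......o>.
...o.o...
...o..o..
....oo...
.........
.........
gen 22: .........
.........
......oo.
...o.o.v.
...o..o..
....oo...
.........
.........
gen 23: .........
.........
......oo.
...o.o<o.
...o..o..
....oo...
.........
.........
gen 24: .........
.........
......^o.
...o.ooo.
...o..o..
....oo...
.........
.........
gen 25: .........
.........
.....<.o.
...o.ooo.
...o..o..
....oo...
.........
.........
gen 26: .........
.....^...
.....o.o.
...o.ooo.
...o..o..
....oo...
.........
.........
gen 27: .........
.....o>..
.....o.o.
...o.ooo.
...o..o..
....oo...
.........
.........
gen 28: .........
.....oo..
.....ovo.
...o.ooo.
...o..o..
....oo...
.........
.........
gen 29: .........
.....oo..
.....<oo.
...o.ooo.
...o..o..
....oo...
.........
.........

west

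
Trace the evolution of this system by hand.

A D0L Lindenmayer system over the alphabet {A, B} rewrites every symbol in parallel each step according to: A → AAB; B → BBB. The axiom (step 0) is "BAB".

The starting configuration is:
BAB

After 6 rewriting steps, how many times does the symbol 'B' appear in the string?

2123

step 0: BAB
step 1: BBBAABBBB
step 2: BBBBBBBBBAABAABBBBBBBBBBBBB
step 3: BBBBBBBBBBBBBBBBBBBBBBBBBBBAABAABBBBAABAABBBBBBBBBBBBBBBBBBBBBBBBBBBBBBBBBBBBBBBB
step 4: BBBBBBBBBBBBBBBBBBBBBBBBBBBBBBBBBBBBBBBBBBBBBBBBBBBBBBBBBB…BBBBBBBBBBBBBBBBBBBBBBBBBBBBBBBBBBBBBBBBBBBBBBBBBBBBBBBBBB  (len 243)
step 5: BBBBBBBBBBBBBBBBBBBBBBBBBBBBBBBBBBBBBBBBBBBBBBBBBBBBBBBBBB…BBBBBBBBBBBBBBBBBBBBBBBBBBBBBBBBBBBBBBBBBBBBBBBBBBBBBBBBBB  (len 729)
step 6: BBBBBBBBBBBBBBBBBBBBBBBBBBBBBBBBBBBBBBBBBBBBBBBBBBBBBBBBBB…BBBBBBBBBBBBBBBBBBBBBBBBBBBBBBBBBBBBBBBBBBBBBBBBBBBBBBBBBB  (len 2187)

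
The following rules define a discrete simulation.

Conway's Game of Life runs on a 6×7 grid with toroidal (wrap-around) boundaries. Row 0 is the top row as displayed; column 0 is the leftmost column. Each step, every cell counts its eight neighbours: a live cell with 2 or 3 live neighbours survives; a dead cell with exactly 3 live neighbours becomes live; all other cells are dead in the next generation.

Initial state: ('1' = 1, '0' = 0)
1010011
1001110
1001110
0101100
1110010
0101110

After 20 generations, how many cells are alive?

2

k=0  1010011
1001110
1001110
0101100
1110010
0101110
k=1  1010000
1010000
1100000
0000000
1000011
0001000
k=2  0011000
1010001
1100000
0100000
0000001
1100000
k=3  0011001
1011001
0010001
0100000
0100000
1110000
k=4  0000001
1000011
0011001
1110000
0000000
1001000
k=5  0000010
1000010
0011010
1111000
1010000
0000000
k=6  0000001
0000010
1001000
1000101
1011000
0000000
k=7  0000000
0000001
1000110
1010101
1101001
0000000
k=8  0000000
0000011
1101100
0010100
0111011
1000000
k=9  0000001
1000111
1111101
0000001
1111111
1110001
k=10  0000000
0010100
0111100
0000000
0001100
0000100
k=11  0001000
0110100
0110100
0000000
0001100
0001100
k=12  0000000
0100100
0110000
0010100
0001100
0010000
k=13  0000000
0110000
0110000
0110100
0010100
0001000
k=14  0010000
0110000
1000000
0000000
0110100
0001000
k=15  0111000
0110000
0100000
0100000
0011000
0101000
k=16  1001000
1001000
1100000
0100000
0101000
0100100
k=17  1111100
1010001
1110000
0100000
1100000
1101100
k=18  0000110
0000001
0010001
0000000
0000000
0000101
k=19  0000101
0000001
0000000
0000000
0000000
0000100
k=20  0000000
0000010
0000000
0000000
0000000
0000010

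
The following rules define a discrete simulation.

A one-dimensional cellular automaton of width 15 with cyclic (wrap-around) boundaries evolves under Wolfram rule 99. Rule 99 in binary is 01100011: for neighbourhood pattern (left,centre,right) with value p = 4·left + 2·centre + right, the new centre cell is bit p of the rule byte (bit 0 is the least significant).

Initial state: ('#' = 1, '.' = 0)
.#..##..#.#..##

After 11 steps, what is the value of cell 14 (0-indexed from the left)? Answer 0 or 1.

1

0) .#..##..#.#..##
1) #..#.#.#.#..#.#
2) #.#.#.#.#..#.#.
3) .#.#.#.#..#.#.#
4) #.#.#.#..#.#.#.
5) .#.#.#..#.#.#.#
6) #.#.#..#.#.#.#.
7) .#.#..#.#.#.#.#
8) #.#..#.#.#.#.#.
9) .#..#.#.#.#.#.#
10) #..#.#.#.#.#.#.
11) ..#.#.#.#.#.#.#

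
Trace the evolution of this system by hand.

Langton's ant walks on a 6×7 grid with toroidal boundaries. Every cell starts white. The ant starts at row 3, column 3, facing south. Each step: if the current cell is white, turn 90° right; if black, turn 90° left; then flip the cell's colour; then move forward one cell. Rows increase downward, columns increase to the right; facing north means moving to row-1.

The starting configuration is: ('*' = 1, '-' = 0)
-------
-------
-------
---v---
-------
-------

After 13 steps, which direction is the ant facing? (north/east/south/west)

[0] -------
-------
-------
---v---
-------
-------
[1] -------
-------
-------
--<*---
-------
-------
[2] -------
-------
--^----
--**---
-------
-------
[3] -------
-------
--*>---
--**---
-------
-------
[4] -------
-------
--**---
--*v---
-------
-------
[5] -------
-------
--**---
--*->--
-------
-------
[6] -------
-------
--**---
--*-*--
----v--
-------
[7] -------
-------
--**---
--*-*--
---<*--
-------
[8] -------
-------
--**---
--*^*--
---**--
-------
[9] -------
-------
--**---
--**>--
---**--
-------
[10] -------
-------
--**^--
--**---
---**--
-------
[11] -------
-------
--***>-
--**---
---**--
-------
[12] -------
-------
--****-
--**-v-
---**--
-------
[13] -------
-------
--****-
--**<*-
---**--
-------

west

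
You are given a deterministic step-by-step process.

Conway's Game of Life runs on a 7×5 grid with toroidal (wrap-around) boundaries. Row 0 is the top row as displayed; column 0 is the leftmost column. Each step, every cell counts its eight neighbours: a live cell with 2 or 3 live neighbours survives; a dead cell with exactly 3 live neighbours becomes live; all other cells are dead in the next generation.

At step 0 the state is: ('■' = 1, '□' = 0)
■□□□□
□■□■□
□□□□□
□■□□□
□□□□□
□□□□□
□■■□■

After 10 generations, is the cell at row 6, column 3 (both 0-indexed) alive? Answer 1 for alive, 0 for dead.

step 0: ■□□□□
□■□■□
□□□□□
□■□□□
□□□□□
□□□□□
□■■□■
step 1: ■□□■■
□□□□□
□□■□□
□□□□□
□□□□□
□□□□□
■■□□□
step 2: ■■□□■
□□□■■
□□□□□
□□□□□
□□□□□
□□□□□
■■□□□
step 3: □■■■□
□□□■■
□□□□□
□□□□□
□□□□□
□□□□□
□■□□■
step 4: □■□□□
□□□■■
□□□□□
□□□□□
□□□□□
□□□□□
■■□■□
step 5: □■□■□
□□□□□
□□□□□
□□□□□
□□□□□
□□□□□
■■■□□
step 6: ■■□□□
□□□□□
□□□□□
□□□□□
□□□□□
□■□□□
■■■□□
step 7: ■□■□□
□□□□□
□□□□□
□□□□□
□□□□□
■■■□□
□□■□□
step 8: □■□□□
□□□□□
□□□□□
□□□□□
□■□□□
□■■□□
■□■■□
step 9: □■■□□
□□□□□
□□□□□
□□□□□
□■■□□
■□□■□
■□□■□
step 10: □■■□□
□□□□□
□□□□□
□□□□□
□■■□□
■□□■□
■□□■□

1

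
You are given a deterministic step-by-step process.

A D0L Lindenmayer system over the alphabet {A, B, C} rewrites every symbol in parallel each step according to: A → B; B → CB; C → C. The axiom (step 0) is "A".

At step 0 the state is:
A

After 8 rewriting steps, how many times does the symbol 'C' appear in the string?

7

k=0  A
k=1  B
k=2  CB
k=3  CCB
k=4  CCCB
k=5  CCCCB
k=6  CCCCCB
k=7  CCCCCCB
k=8  CCCCCCCB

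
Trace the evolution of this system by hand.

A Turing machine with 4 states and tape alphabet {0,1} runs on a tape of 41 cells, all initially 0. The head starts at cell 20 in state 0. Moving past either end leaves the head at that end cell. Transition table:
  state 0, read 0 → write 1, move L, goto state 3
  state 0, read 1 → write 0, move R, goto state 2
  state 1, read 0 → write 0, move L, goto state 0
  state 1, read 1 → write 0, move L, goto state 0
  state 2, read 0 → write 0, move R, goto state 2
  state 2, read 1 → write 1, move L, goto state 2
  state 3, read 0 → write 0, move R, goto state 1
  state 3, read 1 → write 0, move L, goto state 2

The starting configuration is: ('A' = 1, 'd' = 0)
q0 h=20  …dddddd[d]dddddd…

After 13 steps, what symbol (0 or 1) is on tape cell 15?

0

[0] q0 h=20  …dddddd[d]dddddd…
[1] q3 h=19  …dddddd[d]Addddd…
[2] q1 h=20  …dddddd[A]dddddd…
[3] q0 h=19  …dddddd[d]dddddd…
[4] q3 h=18  …dddddd[d]Addddd…
[5] q1 h=19  …dddddd[A]dddddd…
[6] q0 h=18  …dddddd[d]dddddd…
[7] q3 h=17  …dddddd[d]Addddd…
[8] q1 h=18  …dddddd[A]dddddd…
[9] q0 h=17  …dddddd[d]dddddd…
[10] q3 h=16  …dddddd[d]Addddd…
[11] q1 h=17  …dddddd[A]dddddd…
[12] q0 h=16  …dddddd[d]dddddd…
[13] q3 h=15  …dddddd[d]Addddd…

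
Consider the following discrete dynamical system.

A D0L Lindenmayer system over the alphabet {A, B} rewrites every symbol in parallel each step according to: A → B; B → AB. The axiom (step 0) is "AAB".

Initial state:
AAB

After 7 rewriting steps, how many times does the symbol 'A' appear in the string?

29

gen 0: AAB
gen 1: BBAB
gen 2: ABABBAB
gen 3: BABBABABBAB
gen 4: ABBABABBABBABABBAB
gen 5: BABABBABBABABBABABBABBABABBAB
gen 6: ABBABBABABBABABBABBABABBABBABABBABABBABBABABBAB
gen 7: BABABBABABBABBABABBABBABABBABABBABBABABBABABBABBABABBABBABABBABABBABBABABBAB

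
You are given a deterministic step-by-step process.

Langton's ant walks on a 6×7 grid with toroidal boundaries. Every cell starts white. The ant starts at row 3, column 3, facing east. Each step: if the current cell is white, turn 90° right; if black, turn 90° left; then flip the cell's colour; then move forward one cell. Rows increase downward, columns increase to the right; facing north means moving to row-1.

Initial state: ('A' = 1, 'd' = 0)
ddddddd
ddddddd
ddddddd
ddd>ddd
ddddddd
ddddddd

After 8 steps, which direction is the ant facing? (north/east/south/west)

west

gen 0: ddddddd
ddddddd
ddddddd
ddd>ddd
ddddddd
ddddddd
gen 1: ddddddd
ddddddd
ddddddd
dddAddd
dddvddd
ddddddd
gen 2: ddddddd
ddddddd
ddddddd
dddAddd
dd<Addd
ddddddd
gen 3: ddddddd
ddddddd
ddddddd
dd^Addd
ddAAddd
ddddddd
gen 4: ddddddd
ddddddd
ddddddd
ddA>ddd
ddAAddd
ddddddd
gen 5: ddddddd
ddddddd
ddd^ddd
ddAdddd
ddAAddd
ddddddd
gen 6: ddddddd
ddddddd
dddA>dd
ddAdddd
ddAAddd
ddddddd
gen 7: ddddddd
ddddddd
dddAAdd
ddAdvdd
ddAAddd
ddddddd
gen 8: ddddddd
ddddddd
dddAAdd
ddA<Add
ddAAddd
ddddddd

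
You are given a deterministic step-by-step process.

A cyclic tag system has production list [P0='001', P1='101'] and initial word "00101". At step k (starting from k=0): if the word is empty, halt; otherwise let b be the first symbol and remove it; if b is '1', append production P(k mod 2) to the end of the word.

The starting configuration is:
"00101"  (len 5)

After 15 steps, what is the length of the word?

8

t=0: "00101"  (len 5)
t=1: "0101"  (len 4)
t=2: "101"  (len 3)
t=3: "01001"  (len 5)
t=4: "1001"  (len 4)
t=5: "001001"  (len 6)
t=6: "01001"  (len 5)
t=7: "1001"  (len 4)
t=8: "001101"  (len 6)
t=9: "01101"  (len 5)
t=10: "1101"  (len 4)
t=11: "101001"  (len 6)
t=12: "01001101"  (len 8)
t=13: "1001101"  (len 7)
t=14: "001101101"  (len 9)
t=15: "01101101"  (len 8)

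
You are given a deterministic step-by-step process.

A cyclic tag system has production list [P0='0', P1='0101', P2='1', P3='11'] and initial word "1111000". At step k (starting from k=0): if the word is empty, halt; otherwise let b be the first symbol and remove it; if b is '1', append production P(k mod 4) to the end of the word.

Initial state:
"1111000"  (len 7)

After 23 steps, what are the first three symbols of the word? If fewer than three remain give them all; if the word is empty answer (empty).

0) "1111000"  (len 7)
1) "1110000"  (len 7)
2) "1100000101"  (len 10)
3) "1000001011"  (len 10)
4) "00000101111"  (len 11)
5) "0000101111"  (len 10)
6) "000101111"  (len 9)
7) "00101111"  (len 8)
8) "0101111"  (len 7)
9) "101111"  (len 6)
10) "011110101"  (len 9)
11) "11110101"  (len 8)
12) "111010111"  (len 9)
13) "110101110"  (len 9)
14) "101011100101"  (len 12)
15) "010111001011"  (len 12)
16) "10111001011"  (len 11)
17) "01110010110"  (len 11)
18) "1110010110"  (len 10)
19) "1100101101"  (len 10)
20) "10010110111"  (len 11)
21) "00101101110"  (len 11)
22) "0101101110"  (len 10)
23) "101101110"  (len 9)

101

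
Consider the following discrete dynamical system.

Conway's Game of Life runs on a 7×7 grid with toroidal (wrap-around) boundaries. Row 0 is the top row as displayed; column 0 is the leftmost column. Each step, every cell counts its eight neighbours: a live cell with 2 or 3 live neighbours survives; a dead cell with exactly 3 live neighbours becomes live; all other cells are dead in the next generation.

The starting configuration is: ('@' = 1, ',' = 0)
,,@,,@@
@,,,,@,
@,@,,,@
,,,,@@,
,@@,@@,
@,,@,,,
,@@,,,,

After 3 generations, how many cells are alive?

10

0) ,,@,,@@
@,,,,@,
@,@,,,@
,,,,@@,
,@@,@@,
@,,@,,,
,@@,,,,
1) @,@,,@@
@,,,,@,
@@,,@,,
@,@,@,,
,@@,,@@
@,,@@,,
@@@@,,@
2) ,,@@@@,
,,,,@@,
@,,@@@,
,,@,@,,
,,@,,@@
,,,,@,,
,,,,,,,
3) ,,,@,@,
,,@,,,,
,,,,,,@
,@@,,,,
,,,,@@,
,,,,,@,
,,,,,@,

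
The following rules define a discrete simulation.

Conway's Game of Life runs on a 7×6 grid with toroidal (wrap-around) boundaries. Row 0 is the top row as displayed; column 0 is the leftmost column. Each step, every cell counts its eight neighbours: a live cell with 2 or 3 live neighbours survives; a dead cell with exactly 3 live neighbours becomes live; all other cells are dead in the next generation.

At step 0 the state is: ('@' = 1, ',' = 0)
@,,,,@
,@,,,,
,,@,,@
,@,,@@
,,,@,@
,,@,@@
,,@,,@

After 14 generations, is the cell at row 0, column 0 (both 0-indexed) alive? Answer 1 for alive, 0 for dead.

0

gen 0: @,,,,@
,@,,,,
,,@,,@
,@,,@@
,,,@,@
,,@,@@
,,@,,@
gen 1: @@,,,@
,@,,,@
,@@,@@
,,@@,@
,,@@,,
@,@,,@
,@,@,,
gen 2: ,@,,@@
,,,,,,
,@,,,@
@,,,,@
@,,,,@
@,,,@,
,,,,@,
gen 3: ,,,,@@
,,,,@@
,,,,,@
,@,,@,
,@,,@,
@,,,@,
@,,@@,
gen 4: @,,,,,
@,,,,,
@,,,,@
@,,,@@
@@,@@,
@@,,@,
@,,@,,
gen 5: @@,,,@
@@,,,,
,@,,@,
,,,@,,
,,@@,,
,,,,@,
@,,,,,
gen 6: ,,,,,@
,,@,,,
@@@,,,
,,,@@,
,,@@@,
,,,@,,
@@,,,,
gen 7: @@,,,,
@,@,,,
,@@,,,
,,,,@@
,,@,,,
,@,@@,
@,,,,,
gen 8: @,,,,@
@,@,,,
@@@@,@
,@@@,,
,,@,,@
,@@@,,
@,@,,@
gen 9: ,,,,,,
,,@@@,
,,,,@@
,,,,,@
@,,,@,
,,,@@@
,,@@@@
gen 10: ,,,,,@
,,,@@@
,,,,,@
@,,,,,
@,,@,,
@,@,,,
,,@,,@
gen 11: @,,@,@
@,,,,@
@,,,,@
@,,,,@
@,,,,@
@,@@,@
@@,,,@
gen 12: ,,,,,,
,@,,,,
,@,,@,
,@,,@,
,,,,,,
,,@,,,
,,,@,,
gen 13: ,,,,,,
,,,,,,
@@@,,,
,,,,,,
,,,,,,
,,,,,,
,,,,,,
gen 14: ,,,,,,
,@,,,,
,@,,,,
,@,,,,
,,,,,,
,,,,,,
,,,,,,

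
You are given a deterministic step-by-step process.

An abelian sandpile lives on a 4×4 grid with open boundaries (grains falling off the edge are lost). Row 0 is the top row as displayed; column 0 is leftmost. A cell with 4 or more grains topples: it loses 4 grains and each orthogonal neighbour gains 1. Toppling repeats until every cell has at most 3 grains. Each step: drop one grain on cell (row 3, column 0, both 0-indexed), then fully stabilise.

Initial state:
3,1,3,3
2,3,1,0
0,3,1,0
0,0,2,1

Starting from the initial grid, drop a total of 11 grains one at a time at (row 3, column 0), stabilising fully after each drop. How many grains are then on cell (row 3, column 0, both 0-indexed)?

k=0  3,1,3,3
2,3,1,0
0,3,1,0
0,0,2,1
k=1  3,1,3,3
2,3,1,0
0,3,1,0
1,0,2,1
k=2  3,1,3,3
2,3,1,0
0,3,1,0
2,0,2,1
k=3  3,1,3,3
2,3,1,0
0,3,1,0
3,0,2,1
k=4  3,1,3,3
2,3,1,0
1,3,1,0
0,1,2,1
k=5  3,1,3,3
2,3,1,0
1,3,1,0
1,1,2,1
k=6  3,1,3,3
2,3,1,0
1,3,1,0
2,1,2,1
k=7  3,1,3,3
2,3,1,0
1,3,1,0
3,1,2,1
k=8  3,1,3,3
2,3,1,0
2,3,1,0
0,2,2,1
k=9  3,1,3,3
2,3,1,0
2,3,1,0
1,2,2,1
k=10  3,1,3,3
2,3,1,0
2,3,1,0
2,2,2,1
k=11  3,1,3,3
2,3,1,0
2,3,1,0
3,2,2,1

3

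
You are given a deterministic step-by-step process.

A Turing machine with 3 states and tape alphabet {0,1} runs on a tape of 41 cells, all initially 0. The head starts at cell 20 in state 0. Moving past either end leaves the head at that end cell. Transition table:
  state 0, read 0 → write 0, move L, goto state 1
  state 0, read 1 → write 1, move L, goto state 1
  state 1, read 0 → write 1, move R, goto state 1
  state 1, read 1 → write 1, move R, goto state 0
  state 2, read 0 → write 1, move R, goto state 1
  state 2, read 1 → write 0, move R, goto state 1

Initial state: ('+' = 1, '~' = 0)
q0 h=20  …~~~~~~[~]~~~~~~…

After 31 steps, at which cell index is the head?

39

t=0: q0 h=20  …~~~~~~[~]~~~~~~…
t=1: q1 h=19  …~~~~~~[~]~~~~~~…
t=2: q1 h=20  …~~~~~+[~]~~~~~~…
t=3: q1 h=21  …~~~~++[~]~~~~~~…
t=4: q1 h=22  …~~~+++[~]~~~~~~…
t=5: q1 h=23  …~~++++[~]~~~~~~…
t=6: q1 h=24  …~+++++[~]~~~~~~…
t=7: q1 h=25  …++++++[~]~~~~~~…
t=8: q1 h=26  …++++++[~]~~~~~~…
t=9: q1 h=27  …++++++[~]~~~~~~…
t=10: q1 h=28  …++++++[~]~~~~~~…
t=11: q1 h=29  …++++++[~]~~~~~~…
t=12: q1 h=30  …++++++[~]~~~~~~…
t=13: q1 h=31  …++++++[~]~~~~~~…
t=14: q1 h=32  …++++++[~]~~~~~~…
t=15: q1 h=33  …++++++[~]~~~~~~…
t=16: q1 h=34  …++++++[~]~~~~~~|
t=17: q1 h=35  …++++++[~]~~~~~|
t=18: q1 h=36  …++++++[~]~~~~|
t=19: q1 h=37  …++++++[~]~~~|
t=20: q1 h=38  …++++++[~]~~|
t=21: q1 h=39  …++++++[~]~|
t=22: q1 h=40  …++++++[~]|
t=23: q1 h=40  …++++++[+]|
t=24: q0 h=40  …++++++[+]|
t=25: q1 h=39  …++++++[+]+|
t=26: q0 h=40  …++++++[+]|
t=27: q1 h=39  …++++++[+]+|
t=28: q0 h=40  …++++++[+]|
t=29: q1 h=39  …++++++[+]+|
t=30: q0 h=40  …++++++[+]|
t=31: q1 h=39  …++++++[+]+|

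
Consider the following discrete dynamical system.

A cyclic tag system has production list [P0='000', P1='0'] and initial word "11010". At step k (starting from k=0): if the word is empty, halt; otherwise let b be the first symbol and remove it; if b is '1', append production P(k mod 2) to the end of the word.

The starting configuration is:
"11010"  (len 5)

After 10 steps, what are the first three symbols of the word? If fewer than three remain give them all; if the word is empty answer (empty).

[0] "11010"  (len 5)
[1] "1010000"  (len 7)
[2] "0100000"  (len 7)
[3] "100000"  (len 6)
[4] "000000"  (len 6)
[5] "00000"  (len 5)
[6] "0000"  (len 4)
[7] "000"  (len 3)
[8] "00"  (len 2)
[9] "0"  (len 1)
[10] (halted — word empty)

(empty)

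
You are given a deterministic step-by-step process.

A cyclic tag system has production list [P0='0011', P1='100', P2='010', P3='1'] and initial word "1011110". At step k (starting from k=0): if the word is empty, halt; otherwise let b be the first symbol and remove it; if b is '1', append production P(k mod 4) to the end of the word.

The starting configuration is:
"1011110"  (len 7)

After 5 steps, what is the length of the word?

gen 0: "1011110"  (len 7)
gen 1: "0111100011"  (len 10)
gen 2: "111100011"  (len 9)
gen 3: "11100011010"  (len 11)
gen 4: "11000110101"  (len 11)
gen 5: "10001101010011"  (len 14)

14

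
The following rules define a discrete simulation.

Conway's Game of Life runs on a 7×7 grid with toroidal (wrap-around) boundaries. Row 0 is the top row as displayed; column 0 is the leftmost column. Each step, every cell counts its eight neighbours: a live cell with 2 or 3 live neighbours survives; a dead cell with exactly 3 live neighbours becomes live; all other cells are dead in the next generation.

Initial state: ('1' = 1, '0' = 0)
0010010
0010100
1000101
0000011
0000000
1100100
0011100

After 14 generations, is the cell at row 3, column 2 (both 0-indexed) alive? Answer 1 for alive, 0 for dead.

0

k=0  0010010
0010100
1000101
0000011
0000000
1100100
0011100
k=1  0110010
0100101
1001101
1000011
1000011
0110100
0010110
k=2  1110001
0100101
0101100
0100000
0000100
1110100
0000110
k=3  0111101
0000101
0101110
0011100
1011000
0100100
0000110
k=4  1010001
0100001
0000000
0000010
0000000
0110110
1100000
k=5  0010001
0100001
0000000
0000000
0000110
1110000
0001010
k=6  1010011
1000000
0000000
0000000
0100000
0111011
1001001
k=7  0000010
1100000
0000000
0000000
1100000
0101111
0001000
k=8  0000000
0000000
0000000
0000000
1110111
0101111
0011001
k=9  0000000
0000000
0000000
1100011
0110000
0000000
1011001
k=10  0000000
0000000
1000001
1110001
0110001
1001000
0000000
k=11  0000000
0000000
0000001
0010010
0001001
1110000
0000000
k=12  0000000
0000000
0000000
0000011
1001001
1110000
0100000
k=13  0000000
0000000
0000000
1000011
0010010
0010001
1110000
k=14  0100000
0000000
0000001
0000011
1100010
1011001
1110000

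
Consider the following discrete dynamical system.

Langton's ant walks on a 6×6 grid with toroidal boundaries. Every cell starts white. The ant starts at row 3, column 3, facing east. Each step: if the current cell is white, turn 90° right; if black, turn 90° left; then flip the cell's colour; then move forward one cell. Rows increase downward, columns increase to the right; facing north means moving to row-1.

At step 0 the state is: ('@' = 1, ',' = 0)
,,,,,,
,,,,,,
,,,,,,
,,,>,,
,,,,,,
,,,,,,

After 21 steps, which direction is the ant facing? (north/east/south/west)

north

[0] ,,,,,,
,,,,,,
,,,,,,
,,,>,,
,,,,,,
,,,,,,
[1] ,,,,,,
,,,,,,
,,,,,,
,,,@,,
,,,v,,
,,,,,,
[2] ,,,,,,
,,,,,,
,,,,,,
,,,@,,
,,<@,,
,,,,,,
[3] ,,,,,,
,,,,,,
,,,,,,
,,^@,,
,,@@,,
,,,,,,
[4] ,,,,,,
,,,,,,
,,,,,,
,,@>,,
,,@@,,
,,,,,,
[5] ,,,,,,
,,,,,,
,,,^,,
,,@,,,
,,@@,,
,,,,,,
[6] ,,,,,,
,,,,,,
,,,@>,
,,@,,,
,,@@,,
,,,,,,
[7] ,,,,,,
,,,,,,
,,,@@,
,,@,v,
,,@@,,
,,,,,,
[8] ,,,,,,
,,,,,,
,,,@@,
,,@<@,
,,@@,,
,,,,,,
[9] ,,,,,,
,,,,,,
,,,^@,
,,@@@,
,,@@,,
,,,,,,
[10] ,,,,,,
,,,,,,
,,<,@,
,,@@@,
,,@@,,
,,,,,,
[11] ,,,,,,
,,^,,,
,,@,@,
,,@@@,
,,@@,,
,,,,,,
[12] ,,,,,,
,,@>,,
,,@,@,
,,@@@,
,,@@,,
,,,,,,
[13] ,,,,,,
,,@@,,
,,@v@,
,,@@@,
,,@@,,
,,,,,,
[14] ,,,,,,
,,@@,,
,,<@@,
,,@@@,
,,@@,,
,,,,,,
[15] ,,,,,,
,,@@,,
,,,@@,
,,v@@,
,,@@,,
,,,,,,
[16] ,,,,,,
,,@@,,
,,,@@,
,,,>@,
,,@@,,
,,,,,,
[17] ,,,,,,
,,@@,,
,,,^@,
,,,,@,
,,@@,,
,,,,,,
[18] ,,,,,,
,,@@,,
,,<,@,
,,,,@,
,,@@,,
,,,,,,
[19] ,,,,,,
,,^@,,
,,@,@,
,,,,@,
,,@@,,
,,,,,,
[20] ,,,,,,
,<,@,,
,,@,@,
,,,,@,
,,@@,,
,,,,,,
[21] ,^,,,,
,@,@,,
,,@,@,
,,,,@,
,,@@,,
,,,,,,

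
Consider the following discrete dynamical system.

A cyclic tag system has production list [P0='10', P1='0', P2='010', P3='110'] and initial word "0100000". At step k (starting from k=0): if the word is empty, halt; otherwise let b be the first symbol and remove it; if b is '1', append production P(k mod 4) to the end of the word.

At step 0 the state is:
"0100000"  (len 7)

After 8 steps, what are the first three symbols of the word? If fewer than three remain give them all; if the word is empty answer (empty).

0) "0100000"  (len 7)
1) "100000"  (len 6)
2) "000000"  (len 6)
3) "00000"  (len 5)
4) "0000"  (len 4)
5) "000"  (len 3)
6) "00"  (len 2)
7) "0"  (len 1)
8) (halted — word empty)

(empty)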